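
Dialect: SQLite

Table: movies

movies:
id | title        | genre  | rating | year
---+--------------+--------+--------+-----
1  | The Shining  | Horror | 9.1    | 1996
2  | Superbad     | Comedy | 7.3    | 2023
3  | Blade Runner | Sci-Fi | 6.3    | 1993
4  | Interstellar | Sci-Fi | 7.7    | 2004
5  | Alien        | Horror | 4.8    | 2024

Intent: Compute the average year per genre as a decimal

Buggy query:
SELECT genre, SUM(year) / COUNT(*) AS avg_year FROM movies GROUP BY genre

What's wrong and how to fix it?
Bug: SUM(year) and COUNT(*) are both integers; the division truncates the fractional part

Fix: Cast one side to REAL so the division keeps the fractional part

Corrected query:
SELECT genre, SUM(year) * 1.0 / COUNT(*) AS avg_year FROM movies GROUP BY genre

Result:
genre  | avg_year
-------+---------
Comedy | 2023    
Horror | 2010    
Sci-Fi | 1998.5  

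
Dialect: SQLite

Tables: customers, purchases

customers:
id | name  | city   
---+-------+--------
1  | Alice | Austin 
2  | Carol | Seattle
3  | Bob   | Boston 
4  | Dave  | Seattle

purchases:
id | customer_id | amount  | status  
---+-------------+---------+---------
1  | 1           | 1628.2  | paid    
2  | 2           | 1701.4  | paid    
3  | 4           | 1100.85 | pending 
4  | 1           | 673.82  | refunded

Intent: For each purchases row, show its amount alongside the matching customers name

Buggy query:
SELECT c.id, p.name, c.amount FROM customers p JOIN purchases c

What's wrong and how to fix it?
Bug: JOIN with no ON clause produces a cartesian product; every purchases row pairs with every customers row

Fix: Add ON c.customer_id = p.id to the JOIN

Corrected query:
SELECT c.id, p.name, c.amount FROM customers p JOIN purchases c ON c.customer_id = p.id

Result:
id | name  | amount 
---+-------+--------
1  | Alice | 1628.2 
2  | Carol | 1701.4 
3  | Dave  | 1100.85
4  | Alice | 673.82 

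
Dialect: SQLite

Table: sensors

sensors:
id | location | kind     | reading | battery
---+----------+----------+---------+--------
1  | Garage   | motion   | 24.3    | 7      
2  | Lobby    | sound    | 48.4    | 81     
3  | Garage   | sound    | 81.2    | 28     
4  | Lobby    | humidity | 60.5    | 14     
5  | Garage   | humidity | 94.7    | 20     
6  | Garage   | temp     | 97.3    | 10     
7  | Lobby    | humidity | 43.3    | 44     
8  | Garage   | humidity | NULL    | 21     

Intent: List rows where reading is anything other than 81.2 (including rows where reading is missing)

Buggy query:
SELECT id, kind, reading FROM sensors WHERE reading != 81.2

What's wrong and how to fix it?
Bug: Inequality against NULL is unknown, not true; rows with NULL are dropped

Fix: Add an explicit OR reading IS NULL to include the missing-value rows

Corrected query:
SELECT id, kind, reading FROM sensors WHERE reading != 81.2 OR reading IS NULL

Result:
id | kind     | reading
---+----------+--------
1  | motion   | 24.3   
2  | sound    | 48.4   
4  | humidity | 60.5   
5  | humidity | 94.7   
6  | temp     | 97.3   
7  | humidity | 43.3   
8  | humidity | NULL   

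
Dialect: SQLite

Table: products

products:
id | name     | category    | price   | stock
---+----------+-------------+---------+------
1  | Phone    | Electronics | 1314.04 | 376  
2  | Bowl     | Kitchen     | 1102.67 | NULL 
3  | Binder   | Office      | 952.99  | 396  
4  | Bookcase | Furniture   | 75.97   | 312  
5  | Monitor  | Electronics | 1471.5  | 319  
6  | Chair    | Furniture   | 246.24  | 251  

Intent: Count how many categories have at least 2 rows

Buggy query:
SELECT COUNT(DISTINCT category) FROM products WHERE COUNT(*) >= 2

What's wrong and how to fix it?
Bug: WHERE filters individual rows, not groups, so a group-level COUNT is invalid there

Fix: Use a subquery that GROUPs and filters with HAVING, then count its rows

Corrected query:
SELECT COUNT(*) FROM (SELECT category FROM products GROUP BY category HAVING COUNT(*) >= 2)

Result:
COUNT(*)
--------
2       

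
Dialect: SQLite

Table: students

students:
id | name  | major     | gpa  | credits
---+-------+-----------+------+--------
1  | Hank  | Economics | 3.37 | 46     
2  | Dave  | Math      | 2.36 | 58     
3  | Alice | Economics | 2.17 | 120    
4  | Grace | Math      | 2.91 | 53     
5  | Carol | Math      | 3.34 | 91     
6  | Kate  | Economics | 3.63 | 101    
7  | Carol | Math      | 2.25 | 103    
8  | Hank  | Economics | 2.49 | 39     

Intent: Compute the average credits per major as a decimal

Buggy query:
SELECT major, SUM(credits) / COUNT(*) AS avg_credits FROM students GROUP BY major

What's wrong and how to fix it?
Bug: SUM(credits) and COUNT(*) are both integers; the division truncates the fractional part

Fix: Multiply by 1.0 (or CAST to REAL) to force floating-point division

Corrected query:
SELECT major, SUM(credits) * 1.0 / COUNT(*) AS avg_credits FROM students GROUP BY major

Result:
major     | avg_credits
----------+------------
Economics | 76.5       
Math      | 76.25      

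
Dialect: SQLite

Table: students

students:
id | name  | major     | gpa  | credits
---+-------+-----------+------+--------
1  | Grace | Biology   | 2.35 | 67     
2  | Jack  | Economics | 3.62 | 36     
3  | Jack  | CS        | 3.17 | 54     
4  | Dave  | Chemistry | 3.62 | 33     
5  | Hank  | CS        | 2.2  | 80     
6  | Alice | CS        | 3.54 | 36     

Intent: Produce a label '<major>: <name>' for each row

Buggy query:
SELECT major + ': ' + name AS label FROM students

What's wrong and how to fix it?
Bug: '+' is numeric addition; on text columns SQLite converts them to 0 instead of concatenating

Fix: Use the || operator for string concatenation

Corrected query:
SELECT major || ': ' || name AS label FROM students

Result:
label          
---------------
Biology: Grace 
Economics: Jack
CS: Jack       
Chemistry: Dave
CS: Hank       
CS: Alice      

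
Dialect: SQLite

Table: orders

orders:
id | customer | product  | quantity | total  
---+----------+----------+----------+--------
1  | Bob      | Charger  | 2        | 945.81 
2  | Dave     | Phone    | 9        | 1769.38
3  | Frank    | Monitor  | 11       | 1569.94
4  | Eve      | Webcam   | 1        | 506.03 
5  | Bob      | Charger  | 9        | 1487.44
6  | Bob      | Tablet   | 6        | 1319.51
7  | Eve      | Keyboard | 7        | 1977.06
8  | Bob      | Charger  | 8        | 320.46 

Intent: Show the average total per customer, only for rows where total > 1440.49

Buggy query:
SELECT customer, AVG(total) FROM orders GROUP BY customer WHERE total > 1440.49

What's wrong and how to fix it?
Bug: Row-level WHERE must come before GROUP BY in the clause order

Fix: Place WHERE between FROM and GROUP BY

Corrected query:
SELECT customer, AVG(total) FROM orders WHERE total > 1440.49 GROUP BY customer

Result:
customer | AVG(total)
---------+-----------
Bob      | 1487.44   
Dave     | 1769.38   
Eve      | 1977.06   
Frank    | 1569.94   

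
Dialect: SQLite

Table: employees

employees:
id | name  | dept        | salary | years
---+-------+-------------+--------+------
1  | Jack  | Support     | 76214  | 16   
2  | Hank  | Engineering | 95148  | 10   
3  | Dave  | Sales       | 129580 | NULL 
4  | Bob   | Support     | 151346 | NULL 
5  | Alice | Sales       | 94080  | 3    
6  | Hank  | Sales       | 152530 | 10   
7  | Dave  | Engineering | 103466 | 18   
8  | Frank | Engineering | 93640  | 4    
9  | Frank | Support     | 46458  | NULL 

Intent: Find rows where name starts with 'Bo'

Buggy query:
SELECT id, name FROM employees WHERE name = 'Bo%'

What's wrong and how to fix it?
Bug: Wildcards only work with LIKE; '=' treats '%' as a literal character

Fix: Replace '=' with LIKE so 'Bo%' is treated as a pattern

Corrected query:
SELECT id, name FROM employees WHERE name LIKE 'Bo%'

Result:
id | name
---+-----
4  | Bob 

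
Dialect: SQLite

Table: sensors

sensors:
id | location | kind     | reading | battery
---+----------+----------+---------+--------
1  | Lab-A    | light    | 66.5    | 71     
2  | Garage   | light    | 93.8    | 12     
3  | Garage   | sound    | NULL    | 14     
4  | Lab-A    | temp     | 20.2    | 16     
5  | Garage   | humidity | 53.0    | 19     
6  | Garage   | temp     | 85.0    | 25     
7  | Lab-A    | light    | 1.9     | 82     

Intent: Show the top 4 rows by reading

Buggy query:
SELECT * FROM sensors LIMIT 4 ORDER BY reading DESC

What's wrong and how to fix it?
Bug: ORDER BY cannot follow LIMIT; LIMIT is the final clause

Fix: Sort with ORDER BY, then apply LIMIT

Corrected query:
SELECT * FROM sensors ORDER BY reading DESC LIMIT 4

Result:
id | location | kind     | reading | battery
---+----------+----------+---------+--------
2  | Garage   | light    | 93.8    | 12     
6  | Garage   | temp     | 85      | 25     
1  | Lab-A    | light    | 66.5    | 71     
5  | Garage   | humidity | 53      | 19     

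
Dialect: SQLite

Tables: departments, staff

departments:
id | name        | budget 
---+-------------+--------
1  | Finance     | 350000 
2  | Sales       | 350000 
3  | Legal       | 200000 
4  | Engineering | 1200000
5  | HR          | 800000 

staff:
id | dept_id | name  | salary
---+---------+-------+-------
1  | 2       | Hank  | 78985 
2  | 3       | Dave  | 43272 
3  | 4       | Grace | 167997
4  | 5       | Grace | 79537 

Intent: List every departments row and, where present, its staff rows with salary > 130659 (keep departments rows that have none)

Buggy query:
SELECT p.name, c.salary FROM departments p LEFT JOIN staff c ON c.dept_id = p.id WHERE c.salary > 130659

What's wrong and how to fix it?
Bug: Filtering c.salary in WHERE discards the NULL rows produced by LEFT JOIN, turning it into an inner join

Fix: Put 'c.salary > 130659' in the JOIN's ON clause instead of WHERE

Corrected query:
SELECT p.name, c.salary FROM departments p LEFT JOIN staff c ON c.dept_id = p.id AND c.salary > 130659

Result:
name        | salary
------------+-------
Finance     | NULL  
Sales       | NULL  
Legal       | NULL  
Engineering | 167997
HR          | NULL  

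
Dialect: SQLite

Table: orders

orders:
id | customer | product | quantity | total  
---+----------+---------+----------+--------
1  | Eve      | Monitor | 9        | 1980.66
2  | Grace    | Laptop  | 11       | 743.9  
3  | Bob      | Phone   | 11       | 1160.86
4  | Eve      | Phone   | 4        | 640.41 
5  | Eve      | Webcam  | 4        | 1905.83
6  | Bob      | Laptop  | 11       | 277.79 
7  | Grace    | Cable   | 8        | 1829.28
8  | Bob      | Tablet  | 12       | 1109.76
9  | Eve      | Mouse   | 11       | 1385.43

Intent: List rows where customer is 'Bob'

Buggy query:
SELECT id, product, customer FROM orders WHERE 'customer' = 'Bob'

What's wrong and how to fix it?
Bug: Single quotes denote string literals in SQL; the column name is being compared as a constant string

Fix: Reference the column as customer without single quotes

Corrected query:
SELECT id, product, customer FROM orders WHERE customer = 'Bob'

Result:
id | product | customer
---+---------+---------
3  | Phone   | Bob     
6  | Laptop  | Bob     
8  | Tablet  | Bob     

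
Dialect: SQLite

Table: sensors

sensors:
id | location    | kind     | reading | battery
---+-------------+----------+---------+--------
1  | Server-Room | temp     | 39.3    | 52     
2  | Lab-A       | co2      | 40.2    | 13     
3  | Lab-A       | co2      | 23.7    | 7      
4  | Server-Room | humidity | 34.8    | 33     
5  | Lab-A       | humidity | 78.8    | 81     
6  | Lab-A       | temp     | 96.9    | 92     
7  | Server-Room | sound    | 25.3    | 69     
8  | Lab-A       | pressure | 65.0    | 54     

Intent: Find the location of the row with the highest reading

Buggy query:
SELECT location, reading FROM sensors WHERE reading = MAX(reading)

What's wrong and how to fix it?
Bug: MAX(reading) is an aggregate and cannot be used directly in WHERE

Fix: Wrap MAX in a scalar subquery so WHERE compares against a single value

Corrected query:
SELECT location, reading FROM sensors WHERE reading = (SELECT MAX(reading) FROM sensors)

Result:
location | reading
---------+--------
Lab-A    | 96.9   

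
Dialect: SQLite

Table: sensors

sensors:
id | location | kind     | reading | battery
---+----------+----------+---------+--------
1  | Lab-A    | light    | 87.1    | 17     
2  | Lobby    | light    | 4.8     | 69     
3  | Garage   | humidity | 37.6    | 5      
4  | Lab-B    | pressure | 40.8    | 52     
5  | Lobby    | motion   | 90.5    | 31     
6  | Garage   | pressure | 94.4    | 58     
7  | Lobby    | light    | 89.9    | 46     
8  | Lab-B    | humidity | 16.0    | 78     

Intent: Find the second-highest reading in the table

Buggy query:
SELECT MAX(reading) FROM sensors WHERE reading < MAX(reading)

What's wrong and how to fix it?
Bug: MAX(reading) on the right of the comparison is an aggregate-in-WHERE error

Fix: Compute the overall MAX in a subquery, then take MAX of rows below it

Corrected query:
SELECT MAX(reading) FROM sensors WHERE reading < (SELECT MAX(reading) FROM sensors)

Result:
MAX(reading)
------------
90.5        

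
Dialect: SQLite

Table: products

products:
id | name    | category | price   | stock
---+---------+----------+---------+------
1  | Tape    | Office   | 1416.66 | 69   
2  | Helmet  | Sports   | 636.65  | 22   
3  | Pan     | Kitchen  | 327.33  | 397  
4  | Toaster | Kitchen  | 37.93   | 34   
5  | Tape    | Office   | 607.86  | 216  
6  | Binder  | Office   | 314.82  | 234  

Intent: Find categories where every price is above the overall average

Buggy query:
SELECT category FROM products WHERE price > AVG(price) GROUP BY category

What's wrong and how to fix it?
Bug: AVG() is an aggregate; it can't sit directly in WHERE

Fix: Use a subquery for AVG and a HAVING MIN(...) filter so the condition holds for every row in the group

Corrected query:
SELECT category FROM products GROUP BY category HAVING MIN(price) > (SELECT AVG(price) FROM products)

Result:
category
--------
Sports  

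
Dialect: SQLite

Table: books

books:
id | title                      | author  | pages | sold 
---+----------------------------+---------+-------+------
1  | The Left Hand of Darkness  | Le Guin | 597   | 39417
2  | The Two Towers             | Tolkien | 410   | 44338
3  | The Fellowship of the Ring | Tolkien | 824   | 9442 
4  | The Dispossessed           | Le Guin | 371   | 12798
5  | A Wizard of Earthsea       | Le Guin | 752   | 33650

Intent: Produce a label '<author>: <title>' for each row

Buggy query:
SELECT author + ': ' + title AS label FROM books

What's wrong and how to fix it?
Bug: SQLite uses || for string concatenation; + coerces text to numbers (yielding 0)

Fix: Replace + with || to concatenate text

Corrected query:
SELECT author || ': ' || title AS label FROM books

Result:
label                              
-----------------------------------
Le Guin: The Left Hand of Darkness 
Tolkien: The Two Towers            
Tolkien: The Fellowship of the Ring
Le Guin: The Dispossessed          
Le Guin: A Wizard of Earthsea      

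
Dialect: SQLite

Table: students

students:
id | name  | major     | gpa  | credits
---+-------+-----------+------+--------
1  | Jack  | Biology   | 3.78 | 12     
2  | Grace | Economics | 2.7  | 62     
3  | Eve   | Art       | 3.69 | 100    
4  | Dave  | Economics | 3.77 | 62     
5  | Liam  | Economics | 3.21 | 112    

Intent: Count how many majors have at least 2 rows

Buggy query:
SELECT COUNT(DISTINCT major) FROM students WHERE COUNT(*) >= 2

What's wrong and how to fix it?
Bug: WHERE filters individual rows, not groups, so a group-level COUNT is invalid there

Fix: Group first with HAVING COUNT(*) >= 2, then COUNT the resulting groups

Corrected query:
SELECT COUNT(*) FROM (SELECT major FROM students GROUP BY major HAVING COUNT(*) >= 2)

Result:
COUNT(*)
--------
1       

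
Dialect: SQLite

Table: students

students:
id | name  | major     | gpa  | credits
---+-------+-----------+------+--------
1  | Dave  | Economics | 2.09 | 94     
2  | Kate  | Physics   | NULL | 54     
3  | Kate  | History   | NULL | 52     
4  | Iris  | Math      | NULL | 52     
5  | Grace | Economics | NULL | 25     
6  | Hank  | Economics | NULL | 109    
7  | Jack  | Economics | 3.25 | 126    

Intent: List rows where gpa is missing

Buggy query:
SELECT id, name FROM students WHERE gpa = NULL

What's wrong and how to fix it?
Bug: Comparing to NULL with '=' never matches; NULL = NULL is unknown, not true

Fix: Use IS NULL to test for NULL

Corrected query:
SELECT id, name FROM students WHERE gpa IS NULL

Result:
id | name 
---+------
2  | Kate 
3  | Kate 
4  | Iris 
5  | Grace
6  | Hank 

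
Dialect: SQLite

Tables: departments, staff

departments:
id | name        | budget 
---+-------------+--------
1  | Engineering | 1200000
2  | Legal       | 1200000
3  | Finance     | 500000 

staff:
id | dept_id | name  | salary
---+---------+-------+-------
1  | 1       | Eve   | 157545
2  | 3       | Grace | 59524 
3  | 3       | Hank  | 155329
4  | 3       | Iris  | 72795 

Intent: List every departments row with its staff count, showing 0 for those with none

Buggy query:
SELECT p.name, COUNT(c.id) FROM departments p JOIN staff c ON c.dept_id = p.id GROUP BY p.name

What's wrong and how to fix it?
Bug: INNER JOIN drops departments rows that have no matching staff rows

Fix: Switch to LEFT JOIN to retain unmatched parent rows

Corrected query:
SELECT p.name, COUNT(c.id) FROM departments p LEFT JOIN staff c ON c.dept_id = p.id GROUP BY p.name

Result:
name        | COUNT(c.id)
------------+------------
Engineering | 1          
Finance     | 3          
Legal       | 0          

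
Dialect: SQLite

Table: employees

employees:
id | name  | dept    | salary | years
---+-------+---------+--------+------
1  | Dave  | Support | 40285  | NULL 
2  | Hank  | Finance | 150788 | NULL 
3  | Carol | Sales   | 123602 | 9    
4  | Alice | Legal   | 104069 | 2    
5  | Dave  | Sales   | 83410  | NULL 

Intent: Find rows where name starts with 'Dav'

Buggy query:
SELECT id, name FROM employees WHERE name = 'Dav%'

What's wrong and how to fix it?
Bug: '=' compares the literal string including the % character; pattern matching needs LIKE

Fix: Replace '=' with LIKE so 'Dav%' is treated as a pattern

Corrected query:
SELECT id, name FROM employees WHERE name LIKE 'Dav%'

Result:
id | name
---+-----
1  | Dave
5  | Dave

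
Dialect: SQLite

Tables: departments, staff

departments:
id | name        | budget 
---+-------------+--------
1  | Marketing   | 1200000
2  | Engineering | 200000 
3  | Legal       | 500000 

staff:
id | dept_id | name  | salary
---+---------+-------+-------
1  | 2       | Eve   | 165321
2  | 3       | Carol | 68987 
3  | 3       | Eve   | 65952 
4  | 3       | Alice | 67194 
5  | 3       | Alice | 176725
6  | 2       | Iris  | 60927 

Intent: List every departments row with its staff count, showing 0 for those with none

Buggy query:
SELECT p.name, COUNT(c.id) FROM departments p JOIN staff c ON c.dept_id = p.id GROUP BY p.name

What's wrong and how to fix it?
Bug: An inner join excludes parents with zero children

Fix: Switch to LEFT JOIN to retain unmatched parent rows

Corrected query:
SELECT p.name, COUNT(c.id) FROM departments p LEFT JOIN staff c ON c.dept_id = p.id GROUP BY p.name

Result:
name        | COUNT(c.id)
------------+------------
Engineering | 2          
Legal       | 4          
Marketing   | 0          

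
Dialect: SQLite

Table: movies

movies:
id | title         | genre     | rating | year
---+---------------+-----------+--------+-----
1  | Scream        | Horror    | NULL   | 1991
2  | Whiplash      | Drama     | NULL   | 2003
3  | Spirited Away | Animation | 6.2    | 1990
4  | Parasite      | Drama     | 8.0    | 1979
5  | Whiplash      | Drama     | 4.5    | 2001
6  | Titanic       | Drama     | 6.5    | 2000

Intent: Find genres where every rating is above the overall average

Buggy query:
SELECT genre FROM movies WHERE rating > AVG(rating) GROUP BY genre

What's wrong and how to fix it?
Bug: AVG() is an aggregate; it can't sit directly in WHERE

Fix: Use a subquery for AVG and a HAVING MIN(...) filter so the condition holds for every row in the group

Corrected query:
SELECT genre FROM movies GROUP BY genre HAVING MIN(rating) > (SELECT AVG(rating) FROM movies)

Result:
(no rows)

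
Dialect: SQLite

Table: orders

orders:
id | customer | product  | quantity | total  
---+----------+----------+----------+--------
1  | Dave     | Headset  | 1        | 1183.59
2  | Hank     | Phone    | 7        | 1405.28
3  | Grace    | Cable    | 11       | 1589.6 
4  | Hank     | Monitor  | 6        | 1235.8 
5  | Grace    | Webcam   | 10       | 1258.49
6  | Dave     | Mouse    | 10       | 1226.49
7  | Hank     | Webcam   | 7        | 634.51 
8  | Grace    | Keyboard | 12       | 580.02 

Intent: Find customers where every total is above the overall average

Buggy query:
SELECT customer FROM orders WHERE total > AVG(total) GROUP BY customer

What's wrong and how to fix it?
Bug: WHERE evaluates per row before aggregation, so AVG() is unavailable

Fix: Use a subquery for AVG and a HAVING MIN(...) filter so the condition holds for every row in the group

Corrected query:
SELECT customer FROM orders GROUP BY customer HAVING MIN(total) > (SELECT AVG(total) FROM orders)

Result:
customer
--------
Dave    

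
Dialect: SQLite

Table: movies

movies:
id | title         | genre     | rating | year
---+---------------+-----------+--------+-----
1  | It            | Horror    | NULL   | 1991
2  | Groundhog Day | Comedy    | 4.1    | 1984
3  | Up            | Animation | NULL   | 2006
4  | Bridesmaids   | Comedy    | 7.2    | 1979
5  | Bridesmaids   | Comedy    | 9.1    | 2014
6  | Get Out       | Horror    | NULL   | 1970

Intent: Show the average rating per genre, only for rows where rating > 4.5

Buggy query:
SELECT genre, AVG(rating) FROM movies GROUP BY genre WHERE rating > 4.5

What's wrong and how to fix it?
Bug: WHERE cannot follow GROUP BY

Fix: Move the WHERE clause before GROUP BY

Corrected query:
SELECT genre, AVG(rating) FROM movies WHERE rating > 4.5 GROUP BY genre

Result:
genre  | AVG(rating)
-------+------------
Comedy | 8.15       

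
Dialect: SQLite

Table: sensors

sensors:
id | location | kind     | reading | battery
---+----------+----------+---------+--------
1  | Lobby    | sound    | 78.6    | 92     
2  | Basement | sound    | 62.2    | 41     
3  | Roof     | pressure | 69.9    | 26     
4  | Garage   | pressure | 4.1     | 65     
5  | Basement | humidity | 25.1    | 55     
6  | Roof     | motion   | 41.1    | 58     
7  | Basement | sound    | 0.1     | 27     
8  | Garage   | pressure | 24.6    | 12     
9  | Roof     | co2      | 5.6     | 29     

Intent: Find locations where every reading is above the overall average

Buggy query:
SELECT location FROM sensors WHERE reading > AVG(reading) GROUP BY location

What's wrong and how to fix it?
Bug: WHERE evaluates per row before aggregation, so AVG() is unavailable

Fix: Compute the overall average in a scalar subquery and compare each group's MIN against it in HAVING

Corrected query:
SELECT location FROM sensors GROUP BY location HAVING MIN(reading) > (SELECT AVG(reading) FROM sensors)

Result:
location
--------
Lobby   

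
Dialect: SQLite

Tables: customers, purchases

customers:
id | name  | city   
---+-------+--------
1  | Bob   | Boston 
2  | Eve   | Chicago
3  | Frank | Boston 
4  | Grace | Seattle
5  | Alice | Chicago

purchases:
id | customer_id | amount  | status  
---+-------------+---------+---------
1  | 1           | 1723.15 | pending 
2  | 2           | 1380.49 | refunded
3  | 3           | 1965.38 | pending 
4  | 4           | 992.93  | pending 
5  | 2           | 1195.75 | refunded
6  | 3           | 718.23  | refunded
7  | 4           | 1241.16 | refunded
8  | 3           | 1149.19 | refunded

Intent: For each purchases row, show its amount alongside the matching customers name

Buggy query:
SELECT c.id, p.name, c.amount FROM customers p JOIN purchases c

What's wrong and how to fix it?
Bug: Missing join condition: each purchases row is matched to all customers rows instead of just its own

Fix: Specify the join condition linking the foreign key to the parent id

Corrected query:
SELECT c.id, p.name, c.amount FROM customers p JOIN purchases c ON c.customer_id = p.id

Result:
id | name  | amount 
---+-------+--------
1  | Bob   | 1723.15
2  | Eve   | 1380.49
3  | Frank | 1965.38
4  | Grace | 992.93 
5  | Eve   | 1195.75
6  | Frank | 718.23 
7  | Grace | 1241.16
8  | Frank | 1149.19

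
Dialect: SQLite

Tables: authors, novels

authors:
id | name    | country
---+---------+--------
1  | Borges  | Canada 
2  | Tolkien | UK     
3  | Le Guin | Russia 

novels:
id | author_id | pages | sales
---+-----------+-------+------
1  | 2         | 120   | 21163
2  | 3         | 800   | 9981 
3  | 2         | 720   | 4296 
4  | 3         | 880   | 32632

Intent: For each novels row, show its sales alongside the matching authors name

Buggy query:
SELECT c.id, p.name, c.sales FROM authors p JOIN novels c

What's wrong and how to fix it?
Bug: Missing join condition: each novels row is matched to all authors rows instead of just its own

Fix: Add ON c.author_id = p.id to the JOIN

Corrected query:
SELECT c.id, p.name, c.sales FROM authors p JOIN novels c ON c.author_id = p.id

Result:
id | name    | sales
---+---------+------
1  | Tolkien | 21163
2  | Le Guin | 9981 
3  | Tolkien | 4296 
4  | Le Guin | 32632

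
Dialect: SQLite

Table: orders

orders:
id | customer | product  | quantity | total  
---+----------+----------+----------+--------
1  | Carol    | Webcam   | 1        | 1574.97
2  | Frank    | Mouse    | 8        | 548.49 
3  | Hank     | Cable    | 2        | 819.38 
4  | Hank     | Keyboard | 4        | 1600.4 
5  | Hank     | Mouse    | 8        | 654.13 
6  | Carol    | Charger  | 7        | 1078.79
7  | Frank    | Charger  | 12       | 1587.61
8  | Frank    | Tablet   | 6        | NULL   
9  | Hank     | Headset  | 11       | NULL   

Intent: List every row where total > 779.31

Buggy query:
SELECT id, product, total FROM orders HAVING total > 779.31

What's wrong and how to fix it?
Bug: This is a non-aggregate query (no GROUP BY, no aggregates), so in SQLite the HAVING clause is invalid here; a row-level condition belongs in WHERE

Fix: Replace HAVING with WHERE since the condition applies to individual rows

Corrected query:
SELECT id, product, total FROM orders WHERE total > 779.31

Result:
id | product  | total  
---+----------+--------
1  | Webcam   | 1574.97
3  | Cable    | 819.38 
4  | Keyboard | 1600.4 
6  | Charger  | 1078.79
7  | Charger  | 1587.61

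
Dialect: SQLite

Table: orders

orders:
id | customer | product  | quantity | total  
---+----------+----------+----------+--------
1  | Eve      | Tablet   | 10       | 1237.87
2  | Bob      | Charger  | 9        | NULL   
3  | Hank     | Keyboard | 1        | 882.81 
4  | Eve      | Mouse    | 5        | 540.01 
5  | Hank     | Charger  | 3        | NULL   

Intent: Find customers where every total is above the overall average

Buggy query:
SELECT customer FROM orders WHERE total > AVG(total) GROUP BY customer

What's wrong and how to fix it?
Bug: WHERE evaluates per row before aggregation, so AVG() is unavailable

Fix: Use a subquery for AVG and a HAVING MIN(...) filter so the condition holds for every row in the group

Corrected query:
SELECT customer FROM orders GROUP BY customer HAVING MIN(total) > (SELECT AVG(total) FROM orders)

Result:
(no rows)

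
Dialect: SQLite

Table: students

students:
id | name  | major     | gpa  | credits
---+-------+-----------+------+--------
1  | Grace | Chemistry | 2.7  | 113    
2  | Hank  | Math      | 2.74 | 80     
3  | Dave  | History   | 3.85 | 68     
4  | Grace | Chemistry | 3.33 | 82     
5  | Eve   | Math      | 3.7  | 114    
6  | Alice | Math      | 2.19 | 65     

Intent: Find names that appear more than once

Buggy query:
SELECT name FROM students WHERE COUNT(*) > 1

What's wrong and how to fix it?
Bug: WHERE can't reference COUNT(*); aggregates are computed after WHERE

Fix: Group first, then use HAVING for the count condition

Corrected query:
SELECT name FROM students GROUP BY name HAVING COUNT(*) > 1

Result:
name 
-----
Grace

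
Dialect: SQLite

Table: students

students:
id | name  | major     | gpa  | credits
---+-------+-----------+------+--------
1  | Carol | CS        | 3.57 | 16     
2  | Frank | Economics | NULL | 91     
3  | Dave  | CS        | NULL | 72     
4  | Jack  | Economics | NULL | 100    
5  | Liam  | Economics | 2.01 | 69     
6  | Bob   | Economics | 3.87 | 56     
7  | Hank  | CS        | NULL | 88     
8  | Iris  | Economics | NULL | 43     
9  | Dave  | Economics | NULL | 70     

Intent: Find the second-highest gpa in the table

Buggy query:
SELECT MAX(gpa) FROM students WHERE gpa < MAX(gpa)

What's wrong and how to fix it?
Bug: The inner MAX is an aggregate inside WHERE, which is not allowed

Fix: Compute the overall MAX in a subquery, then take MAX of rows below it

Corrected query:
SELECT MAX(gpa) FROM students WHERE gpa < (SELECT MAX(gpa) FROM students)

Result:
MAX(gpa)
--------
3.57    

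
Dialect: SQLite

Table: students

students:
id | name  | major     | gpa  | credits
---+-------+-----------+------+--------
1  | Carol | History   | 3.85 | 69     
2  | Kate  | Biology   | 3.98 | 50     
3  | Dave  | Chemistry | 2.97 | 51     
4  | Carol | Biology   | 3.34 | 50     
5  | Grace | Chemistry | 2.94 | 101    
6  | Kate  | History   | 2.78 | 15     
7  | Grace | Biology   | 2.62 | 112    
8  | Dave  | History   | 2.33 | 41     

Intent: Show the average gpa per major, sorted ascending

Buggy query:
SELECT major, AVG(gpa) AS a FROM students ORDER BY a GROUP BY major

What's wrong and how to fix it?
Bug: ORDER BY appears before GROUP BY; SQL clause order requires GROUP BY first

Fix: Reorder: SELECT … FROM … GROUP BY … ORDER BY …

Corrected query:
SELECT major, AVG(gpa) AS a FROM students GROUP BY major ORDER BY a

Result:
major     | a       
----------+---------
Chemistry | 2.955   
History   | 2.986667
Biology   | 3.313333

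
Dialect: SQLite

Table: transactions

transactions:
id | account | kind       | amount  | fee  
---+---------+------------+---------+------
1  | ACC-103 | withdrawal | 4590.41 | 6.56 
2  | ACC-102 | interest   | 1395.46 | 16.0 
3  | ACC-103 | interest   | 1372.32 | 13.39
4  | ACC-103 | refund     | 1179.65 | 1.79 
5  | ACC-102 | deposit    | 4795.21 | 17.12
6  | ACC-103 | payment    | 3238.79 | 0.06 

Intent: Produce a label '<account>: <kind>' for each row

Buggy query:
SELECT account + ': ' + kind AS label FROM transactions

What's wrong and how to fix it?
Bug: '+' is numeric addition; on text columns SQLite converts them to 0 instead of concatenating

Fix: Replace + with || to concatenate text

Corrected query:
SELECT account || ': ' || kind AS label FROM transactions

Result:
label              
-------------------
ACC-103: withdrawal
ACC-102: interest  
ACC-103: interest  
ACC-103: refund    
ACC-102: deposit   
ACC-103: payment   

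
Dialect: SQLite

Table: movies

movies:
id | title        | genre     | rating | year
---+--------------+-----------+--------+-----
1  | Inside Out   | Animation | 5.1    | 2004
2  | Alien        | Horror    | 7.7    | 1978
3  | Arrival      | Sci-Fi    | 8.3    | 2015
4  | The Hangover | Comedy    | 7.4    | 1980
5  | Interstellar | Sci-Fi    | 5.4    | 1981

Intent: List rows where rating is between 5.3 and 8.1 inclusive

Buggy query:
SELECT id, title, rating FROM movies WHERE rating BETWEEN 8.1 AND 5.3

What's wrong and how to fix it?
Bug: BETWEEN expects the lower bound first; with 8.1 AND 5.3 the range is empty

Fix: Write BETWEEN 5.3 AND 8.1

Corrected query:
SELECT id, title, rating FROM movies WHERE rating BETWEEN 5.3 AND 8.1

Result:
id | title        | rating
---+--------------+-------
2  | Alien        | 7.7   
4  | The Hangover | 7.4   
5  | Interstellar | 5.4   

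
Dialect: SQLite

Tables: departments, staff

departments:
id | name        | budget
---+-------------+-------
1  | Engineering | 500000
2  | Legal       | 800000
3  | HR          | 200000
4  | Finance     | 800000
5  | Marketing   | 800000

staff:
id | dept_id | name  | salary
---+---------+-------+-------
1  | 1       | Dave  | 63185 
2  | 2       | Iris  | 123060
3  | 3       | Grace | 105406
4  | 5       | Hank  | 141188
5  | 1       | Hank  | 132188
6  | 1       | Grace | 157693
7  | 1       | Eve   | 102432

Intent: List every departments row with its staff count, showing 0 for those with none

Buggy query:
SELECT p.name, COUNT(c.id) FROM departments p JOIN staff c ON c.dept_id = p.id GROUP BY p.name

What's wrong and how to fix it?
Bug: An inner join excludes parents with zero children

Fix: Switch to LEFT JOIN to retain unmatched parent rows

Corrected query:
SELECT p.name, COUNT(c.id) FROM departments p LEFT JOIN staff c ON c.dept_id = p.id GROUP BY p.name

Result:
name        | COUNT(c.id)
------------+------------
Engineering | 4          
Finance     | 0          
HR          | 1          
Legal       | 1          
Marketing   | 1          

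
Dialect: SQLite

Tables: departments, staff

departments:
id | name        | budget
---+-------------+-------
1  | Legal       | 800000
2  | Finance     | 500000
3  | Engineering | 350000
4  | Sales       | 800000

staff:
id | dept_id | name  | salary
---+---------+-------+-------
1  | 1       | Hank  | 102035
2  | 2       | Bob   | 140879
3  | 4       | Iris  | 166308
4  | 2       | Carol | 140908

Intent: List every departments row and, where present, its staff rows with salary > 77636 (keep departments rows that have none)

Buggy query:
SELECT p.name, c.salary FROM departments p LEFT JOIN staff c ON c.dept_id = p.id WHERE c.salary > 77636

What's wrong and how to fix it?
Bug: A WHERE condition on the right-hand table after LEFT JOIN drops unmatched parents

Fix: Move the right-table condition into the ON clause so unmatched parents are kept

Corrected query:
SELECT p.name, c.salary FROM departments p LEFT JOIN staff c ON c.dept_id = p.id AND c.salary > 77636

Result:
name        | salary
------------+-------
Legal       | 102035
Finance     | 140879
Finance     | 140908
Engineering | NULL  
Sales       | 166308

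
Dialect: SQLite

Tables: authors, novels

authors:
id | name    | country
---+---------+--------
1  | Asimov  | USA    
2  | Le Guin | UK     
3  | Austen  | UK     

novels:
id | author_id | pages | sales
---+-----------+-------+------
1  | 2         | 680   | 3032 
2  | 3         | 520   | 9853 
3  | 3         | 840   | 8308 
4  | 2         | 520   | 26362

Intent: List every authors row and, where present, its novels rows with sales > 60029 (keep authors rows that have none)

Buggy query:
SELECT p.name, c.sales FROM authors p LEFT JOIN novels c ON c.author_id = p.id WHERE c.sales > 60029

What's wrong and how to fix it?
Bug: Filtering c.sales in WHERE discards the NULL rows produced by LEFT JOIN, turning it into an inner join

Fix: Put 'c.sales > 60029' in the JOIN's ON clause instead of WHERE

Corrected query:
SELECT p.name, c.sales FROM authors p LEFT JOIN novels c ON c.author_id = p.id AND c.sales > 60029

Result:
name    | sales
--------+------
Asimov  | NULL 
Le Guin | NULL 
Austen  | NULL 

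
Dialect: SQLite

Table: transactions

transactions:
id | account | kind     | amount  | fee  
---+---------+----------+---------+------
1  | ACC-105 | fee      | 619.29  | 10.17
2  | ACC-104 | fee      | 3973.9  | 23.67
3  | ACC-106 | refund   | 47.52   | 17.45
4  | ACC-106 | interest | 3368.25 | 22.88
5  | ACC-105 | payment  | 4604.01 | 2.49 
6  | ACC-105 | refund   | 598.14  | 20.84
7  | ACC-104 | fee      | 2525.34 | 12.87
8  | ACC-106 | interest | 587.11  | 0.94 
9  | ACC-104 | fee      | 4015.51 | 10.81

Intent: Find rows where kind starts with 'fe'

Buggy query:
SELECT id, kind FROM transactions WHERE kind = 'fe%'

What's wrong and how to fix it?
Bug: '=' compares the literal string including the % character; pattern matching needs LIKE

Fix: Use LIKE for wildcard pattern matching

Corrected query:
SELECT id, kind FROM transactions WHERE kind LIKE 'fe%'

Result:
id | kind
---+-----
1  | fee 
2  | fee 
7  | fee 
9  | fee 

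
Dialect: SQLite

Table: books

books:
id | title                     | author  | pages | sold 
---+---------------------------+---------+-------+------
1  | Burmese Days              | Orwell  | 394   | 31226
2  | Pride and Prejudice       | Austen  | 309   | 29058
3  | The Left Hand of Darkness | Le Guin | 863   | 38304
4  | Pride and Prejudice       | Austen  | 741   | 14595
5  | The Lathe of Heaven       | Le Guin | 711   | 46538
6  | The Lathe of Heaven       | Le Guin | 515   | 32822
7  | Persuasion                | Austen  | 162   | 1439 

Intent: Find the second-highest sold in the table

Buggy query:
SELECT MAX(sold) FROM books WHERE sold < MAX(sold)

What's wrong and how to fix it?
Bug: MAX(sold) on the right of the comparison is an aggregate-in-WHERE error

Fix: Put the inner MAX in a scalar subquery

Corrected query:
SELECT MAX(sold) FROM books WHERE sold < (SELECT MAX(sold) FROM books)

Result:
MAX(sold)
---------
38304    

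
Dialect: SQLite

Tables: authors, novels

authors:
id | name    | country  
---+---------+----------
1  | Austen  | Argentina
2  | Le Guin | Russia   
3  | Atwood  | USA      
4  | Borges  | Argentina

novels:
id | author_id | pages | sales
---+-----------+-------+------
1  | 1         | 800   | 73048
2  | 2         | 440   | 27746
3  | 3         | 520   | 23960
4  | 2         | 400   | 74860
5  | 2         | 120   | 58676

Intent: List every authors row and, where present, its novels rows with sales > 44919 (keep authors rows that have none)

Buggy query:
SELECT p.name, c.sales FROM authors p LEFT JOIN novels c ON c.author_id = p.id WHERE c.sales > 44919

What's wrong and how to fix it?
Bug: A WHERE condition on the right-hand table after LEFT JOIN drops unmatched parents

Fix: Move the right-table condition into the ON clause so unmatched parents are kept

Corrected query:
SELECT p.name, c.sales FROM authors p LEFT JOIN novels c ON c.author_id = p.id AND c.sales > 44919

Result:
name    | sales
--------+------
Austen  | 73048
Le Guin | 58676
Le Guin | 74860
Atwood  | NULL 
Borges  | NULL 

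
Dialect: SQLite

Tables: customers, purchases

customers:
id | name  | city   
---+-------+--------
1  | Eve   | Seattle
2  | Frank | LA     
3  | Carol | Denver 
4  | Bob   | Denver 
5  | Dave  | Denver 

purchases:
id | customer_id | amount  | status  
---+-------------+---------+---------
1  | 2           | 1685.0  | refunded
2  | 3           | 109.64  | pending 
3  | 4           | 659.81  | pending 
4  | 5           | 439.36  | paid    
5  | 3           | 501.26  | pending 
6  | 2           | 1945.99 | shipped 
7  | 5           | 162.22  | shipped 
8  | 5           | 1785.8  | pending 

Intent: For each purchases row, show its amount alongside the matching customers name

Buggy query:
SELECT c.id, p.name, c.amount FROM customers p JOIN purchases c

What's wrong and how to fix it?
Bug: Missing join condition: each purchases row is matched to all customers rows instead of just its own

Fix: Specify the join condition linking the foreign key to the parent id

Corrected query:
SELECT c.id, p.name, c.amount FROM customers p JOIN purchases c ON c.customer_id = p.id

Result:
id | name  | amount 
---+-------+--------
1  | Frank | 1685   
2  | Carol | 109.64 
3  | Bob   | 659.81 
4  | Dave  | 439.36 
5  | Carol | 501.26 
6  | Frank | 1945.99
7  | Dave  | 162.22 
8  | Dave  | 1785.8 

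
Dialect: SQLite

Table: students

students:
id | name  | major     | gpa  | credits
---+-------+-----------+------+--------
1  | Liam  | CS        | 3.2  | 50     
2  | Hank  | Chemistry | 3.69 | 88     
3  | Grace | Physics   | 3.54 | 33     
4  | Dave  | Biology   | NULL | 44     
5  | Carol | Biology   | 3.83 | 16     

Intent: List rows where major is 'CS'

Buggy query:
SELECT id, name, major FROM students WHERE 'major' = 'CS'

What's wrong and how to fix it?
Bug: 'major' in single quotes is a string literal, not the column; the comparison is literal-vs-literal and never true

Fix: Remove the quotes around the column name (or use double quotes for an identifier)

Corrected query:
SELECT id, name, major FROM students WHERE major = 'CS'

Result:
id | name | major
---+------+------
1  | Liam | CS   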